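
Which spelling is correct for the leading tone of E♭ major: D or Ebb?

D

Each scale degree takes a distinct letter name. Degree 7 of a scale on E must use the letter D.
D and Ebb are enharmonically the same pitch, but only D uses the letter D, so it is the correct spelling here.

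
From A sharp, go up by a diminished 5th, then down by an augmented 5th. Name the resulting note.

A diminished fifth up from A# is E (letter E, 6 semitones up).
An augmented fifth down from E is Ab (letter A, 8 semitones down).

Ab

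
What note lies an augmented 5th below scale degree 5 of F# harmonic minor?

Scale degree 5 of F# harmonic minor is C#.
An augmented fifth (8 semitones) below C# lands on the letter F, giving F.

F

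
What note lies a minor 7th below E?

A seventh below E lands on the letter F.
A minor seventh spans 10 semitones, so E moves to pitch class 6. On the letter F that is F#.

F#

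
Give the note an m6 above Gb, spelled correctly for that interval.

A sixth above G lands on the letter E.
A minor sixth spans 8 semitones, so Gb moves to pitch class 2. On the letter E that is Ebb.

Ebb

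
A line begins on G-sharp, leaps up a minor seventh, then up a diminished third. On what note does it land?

A minor seventh up from G# is F# (letter F, 10 semitones up).
A diminished third up from F# is Ab (letter A, 2 semitones up).

Ab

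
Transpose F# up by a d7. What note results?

Eb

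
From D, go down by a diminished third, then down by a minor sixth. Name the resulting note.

D##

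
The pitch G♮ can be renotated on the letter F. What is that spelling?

F##

G is pitch class 7. The letter F alone is pitch class 5.
To reach pitch class 7 from F requires an offset of +2 semitones, i.e. double sharp: F##.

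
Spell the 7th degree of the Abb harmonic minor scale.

Gb

The Abb harmonic minor scale runs Abb Bbb Cbb Dbb Ebb Fbb Gb.
Degree 7 is Gb.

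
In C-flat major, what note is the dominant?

Gb

Degree 5 takes the letter 4 steps above C, which is G.
In major, degree 5 sits 7 semitones above the tonic. Cb + 7 semitones is pitch class 6, spelled on G as Gb.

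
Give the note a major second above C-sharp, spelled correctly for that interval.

D#

A second above C lands on the letter D.
A major second spans 2 semitones, so C# moves to pitch class 3. On the letter D that is D#.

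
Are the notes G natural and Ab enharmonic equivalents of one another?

No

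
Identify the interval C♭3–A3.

Counting letters C–D–E–F–G–A gives a sixth.
Cb→A = 10 semitones, 1 wider than the major sixth (9), so augmented.

augmented sixth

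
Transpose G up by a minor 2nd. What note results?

G up a major second is A, so the target letter is A.
From G, a minor second is 1 semitone up: Ab.

Ab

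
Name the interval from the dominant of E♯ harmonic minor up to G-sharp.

minor sixth

The dominant of E# harmonic minor is B#.
B# up to G#: letters B→G make it a sixth; 8 semitones makes it minor.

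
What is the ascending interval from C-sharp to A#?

The letter names run C→A, a span of 5 letter steps, so the interval is some kind of sixth.
C# to A# is 9 semitones. A major sixth is 9, so 9 makes it major.

major sixth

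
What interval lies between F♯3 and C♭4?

doubly diminished fifth

The letter names run F→C, a span of 4 letter steps, so the interval is some kind of fifth.
F# to Cb is 5 semitones. A perfect fifth is 7, so 5 makes it doubly diminished.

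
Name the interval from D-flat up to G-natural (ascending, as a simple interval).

Counting letters D–E–F–G gives a fourth.
Db→G = 6 semitones, 1 wider than the perfect fourth (5), so augmented.

augmented fourth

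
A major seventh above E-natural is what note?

D#

E up a major seventh is D#, so the target letter is D.
From E, a major seventh is 11 semitones up: D#.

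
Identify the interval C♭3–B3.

augmented seventh

Counting letters C–D–E–F–G–A–B gives a seventh.
Cb→B = 12 semitones, 1 wider than the major seventh (11), so augmented.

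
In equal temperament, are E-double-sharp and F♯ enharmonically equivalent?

Yes

E## = pitch class 6 and F# = pitch class 6 — the same pitch class, so they are enharmonic equivalents.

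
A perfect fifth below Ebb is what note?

A fifth below E lands on the letter A.
A perfect fifth spans 7 semitones, so Ebb moves to pitch class 7. On the letter A that is Abb.

Abb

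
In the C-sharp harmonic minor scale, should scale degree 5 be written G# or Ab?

G#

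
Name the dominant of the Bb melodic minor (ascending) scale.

F

The Bb melodic minor (ascending) scale runs Bb C Db Eb F G A.
Degree 5 is F.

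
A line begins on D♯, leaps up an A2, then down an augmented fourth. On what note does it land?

B#

An augmented second up from D# is E## (letter E, 3 semitones up).
An augmented fourth down from E## is B# (letter B, 6 semitones down).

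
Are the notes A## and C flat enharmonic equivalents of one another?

Yes

A## = pitch class 11 and Cb = pitch class 11 — the same pitch class, so they are enharmonic equivalents.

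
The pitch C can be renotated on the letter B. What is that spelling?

B#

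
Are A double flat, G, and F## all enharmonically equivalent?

Abb = pitch class 7 and G = pitch class 7 and F## = pitch class 7 — the same pitch class, so they are enharmonic equivalents.

Yes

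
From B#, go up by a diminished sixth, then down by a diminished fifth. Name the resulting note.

C#

A diminished sixth up from B# is G (letter G, 7 semitones up).
A diminished fifth down from G is C# (letter C, 6 semitones down).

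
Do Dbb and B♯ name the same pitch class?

Yes

Dbb is pitch class 0; B# is pitch class 0.
All spellings map to pitch class 0, so they are enharmonically equivalent.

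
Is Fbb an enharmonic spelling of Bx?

No

Fbb is pitch class 3; B## is pitch class 1.
The pitch classes differ (3 vs. 1), so they are not enharmonic equivalents.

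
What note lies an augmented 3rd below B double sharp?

B down a major third is G, so the target letter is G.
From B##, an augmented third is 5 semitones down: G#.

G#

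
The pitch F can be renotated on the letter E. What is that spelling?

E#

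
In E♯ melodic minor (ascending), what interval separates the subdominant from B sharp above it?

major second

The subdominant of E# melodic minor (ascending) is A#.
A# up to B#: letters A→B make it a second; 2 semitones makes it major.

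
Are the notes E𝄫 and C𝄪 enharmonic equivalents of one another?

Ebb = pitch class 2 and C## = pitch class 2 — the same pitch class, so they are enharmonic equivalents.

Yes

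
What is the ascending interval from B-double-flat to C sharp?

The letter names run B→C, a span of 1 letter step, so the interval is some kind of second.
Bbb to C# is 4 semitones. A major second is 2, so 4 makes it doubly augmented.

doubly augmented second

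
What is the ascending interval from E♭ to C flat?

The letter names run E→C, a span of 5 letter steps, so the interval is some kind of sixth.
Eb to Cb is 8 semitones. A major sixth is 9, so 8 makes it minor.

minor sixth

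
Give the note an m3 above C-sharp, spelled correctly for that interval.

C up a major third is E, so the target letter is E.
From C#, a minor third is 3 semitones up: E.

E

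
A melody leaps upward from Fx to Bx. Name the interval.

Counting letters F–G–A–B gives a fourth.
F##→B## = 6 semitones, 1 wider than the perfect fourth (5), so augmented.

augmented fourth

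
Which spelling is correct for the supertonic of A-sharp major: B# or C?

B#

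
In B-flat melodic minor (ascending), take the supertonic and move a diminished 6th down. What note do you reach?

E#

The supertonic of Bb melodic minor (ascending) is C.
A diminished sixth (7 semitones) below C lands on the letter E, giving E#.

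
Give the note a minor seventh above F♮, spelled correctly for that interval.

Eb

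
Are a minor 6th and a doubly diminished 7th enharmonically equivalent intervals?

Yes

A minor sixth spans 8 semitones; a doubly diminished seventh spans 8.
They are enharmonically equivalent.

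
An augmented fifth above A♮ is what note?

E#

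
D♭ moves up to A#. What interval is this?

The letter names run D→A, a span of 4 letter steps, so the interval is some kind of fifth.
Db to A# is 9 semitones. A perfect fifth is 7, so 9 makes it doubly augmented.

doubly augmented fifth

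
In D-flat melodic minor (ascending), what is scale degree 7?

C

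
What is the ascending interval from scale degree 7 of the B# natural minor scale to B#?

major second

Scale degree 7 of B# natural minor is A#.
A# up to B#: letters A→B make it a second; 2 semitones makes it major.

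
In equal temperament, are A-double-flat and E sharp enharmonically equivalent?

Abb is pitch class 7; E# is pitch class 5.
The pitch classes differ (7 vs. 5), so they are not enharmonic equivalents.

No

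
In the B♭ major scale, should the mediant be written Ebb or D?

D

Each scale degree takes a distinct letter name. Degree 3 of a scale on B must use the letter D.
D and Ebb are enharmonically the same pitch, but only D uses the letter D, so it is the correct spelling here.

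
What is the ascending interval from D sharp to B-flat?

Counting letters D–E–F–G–A–B gives a sixth.
D#→Bb = 7 semitones, 2 narrower than the major sixth (9), so diminished.

diminished sixth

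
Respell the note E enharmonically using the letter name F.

E is pitch class 4. The letter F alone is pitch class 5.
To reach pitch class 4 from F requires an offset of -1 semitone, i.e. flat: Fb.

Fb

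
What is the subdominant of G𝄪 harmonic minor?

Degree 4 takes the letter 3 steps above G, which is C.
In harmonic minor, degree 4 sits 5 semitones above the tonic. G## + 5 semitones is pitch class 2, spelled on C as C##.

C##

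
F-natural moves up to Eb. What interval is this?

The letter names run F→E, a span of 6 letter steps, so the interval is some kind of seventh.
F to Eb is 10 semitones. A major seventh is 11, so 10 makes it minor.

minor seventh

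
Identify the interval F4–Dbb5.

The letter names run F→D, a span of 5 letter steps, so the interval is some kind of sixth.
F to Dbb is 7 semitones. A major sixth is 9, so 7 makes it diminished.

diminished sixth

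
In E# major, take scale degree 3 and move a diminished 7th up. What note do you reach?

Scale degree 3 of E# major is G##.
A diminished seventh (9 semitones) above G## lands on the letter F, giving F#.

F#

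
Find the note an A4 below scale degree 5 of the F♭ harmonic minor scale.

Scale degree 5 of Fb harmonic minor is Cb.
An augmented fourth (6 semitones) below Cb lands on the letter G, giving Gbb.

Gbb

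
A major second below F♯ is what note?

F down a major second is Eb, so the target letter is E.
From F#, a major second is 2 semitones down: E.

E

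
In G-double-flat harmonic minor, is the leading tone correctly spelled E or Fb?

Fb

Each scale degree takes a distinct letter name. Degree 7 of a scale on G must use the letter F.
Fb and E are enharmonically the same pitch, but only Fb uses the letter F, so it is the correct spelling here.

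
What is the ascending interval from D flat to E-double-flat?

minor second

The letter names run D→E, a span of 1 letter step, so the interval is some kind of second.
Db to Ebb is 1 semitone. A major second is 2, so 1 makes it minor.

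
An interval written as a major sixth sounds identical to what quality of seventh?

diminished

A major sixth spans 9 semitones.
A seventh spanning 9 semitones is diminished (the major seventh is 11).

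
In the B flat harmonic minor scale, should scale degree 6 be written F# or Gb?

Each scale degree takes a distinct letter name. Degree 6 of a scale on B must use the letter G.
Gb and F# are enharmonically the same pitch, but only Gb uses the letter G, so it is the correct spelling here.

Gb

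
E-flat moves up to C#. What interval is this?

Counting letters E–F–G–A–B–C gives a sixth.
Eb→C# = 10 semitones, 1 wider than the major sixth (9), so augmented.

augmented sixth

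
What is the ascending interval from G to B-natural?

Counting letters G–A–B gives a third.
G→B = 4 semitones, exactly the major third.

major third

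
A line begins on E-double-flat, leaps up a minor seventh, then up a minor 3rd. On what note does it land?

Fbb

A minor seventh up from Ebb is Dbb (letter D, 10 semitones up).
A minor third up from Dbb is Fbb (letter F, 3 semitones up).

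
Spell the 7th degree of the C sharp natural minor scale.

B

The C# natural minor scale runs C# D# E F# G# A B.
Degree 7 is B.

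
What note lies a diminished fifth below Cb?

F

C down a perfect fifth is F, so the target letter is F.
From Cb, a diminished fifth is 6 semitones down: F.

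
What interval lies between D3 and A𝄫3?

The letter names run D→A, a span of 4 letter steps, so the interval is some kind of fifth.
D to Abb is 5 semitones. A perfect fifth is 7, so 5 makes it doubly diminished.

doubly diminished fifth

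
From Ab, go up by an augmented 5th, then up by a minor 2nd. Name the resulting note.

F

An augmented fifth up from Ab is E (letter E, 8 semitones up).
A minor second up from E is F (letter F, 1 semitone up).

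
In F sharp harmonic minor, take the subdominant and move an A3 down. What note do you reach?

Gb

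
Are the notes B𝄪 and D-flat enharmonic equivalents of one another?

Yes

B## is pitch class 1; Db is pitch class 1.
All spellings map to pitch class 1, so they are enharmonically equivalent.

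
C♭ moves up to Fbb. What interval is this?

diminished fourth

Counting letters C–D–E–F gives a fourth.
Cb→Fbb = 4 semitones, 1 narrower than the perfect fourth (5), so diminished.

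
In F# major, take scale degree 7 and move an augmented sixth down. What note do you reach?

G

Scale degree 7 of F# major is E#.
An augmented sixth (10 semitones) below E# lands on the letter G, giving G.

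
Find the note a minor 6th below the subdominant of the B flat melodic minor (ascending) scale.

The subdominant of Bb melodic minor (ascending) is Eb.
A minor sixth (8 semitones) below Eb lands on the letter G, giving G.

G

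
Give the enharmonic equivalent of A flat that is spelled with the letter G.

G#

Ab is pitch class 8. The letter G alone is pitch class 7.
To reach pitch class 8 from G requires an offset of +1 semitone, i.e. sharp: G#.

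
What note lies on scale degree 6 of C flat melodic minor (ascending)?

Ab

The Cb melodic minor (ascending) scale runs Cb Db Ebb Fb Gb Ab Bb.
Degree 6 is Ab.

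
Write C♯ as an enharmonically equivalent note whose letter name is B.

C# is pitch class 1. The letter B alone is pitch class 11.
To reach pitch class 1 from B requires an offset of +2 semitones, i.e. double sharp: B##.

B##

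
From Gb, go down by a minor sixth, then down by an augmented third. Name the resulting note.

Gbb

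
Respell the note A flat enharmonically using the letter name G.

G#

Ab is pitch class 8. The letter G alone is pitch class 7.
To reach pitch class 8 from G requires an offset of +1 semitone, i.e. sharp: G#.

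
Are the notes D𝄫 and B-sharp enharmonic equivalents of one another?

Dbb = pitch class 0 and B# = pitch class 0 — the same pitch class, so they are enharmonic equivalents.

Yes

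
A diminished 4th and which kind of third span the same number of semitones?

major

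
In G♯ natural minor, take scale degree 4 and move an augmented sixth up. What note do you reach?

Scale degree 4 of G# natural minor is C#.
An augmented sixth (10 semitones) above C# lands on the letter A, giving A##.

A##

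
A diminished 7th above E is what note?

Db

A seventh above E lands on the letter D.
A diminished seventh spans 9 semitones, so E moves to pitch class 1. On the letter D that is Db.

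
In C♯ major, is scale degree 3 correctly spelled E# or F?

E#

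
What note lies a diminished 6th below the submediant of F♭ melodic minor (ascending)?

F#

The submediant of Fb melodic minor (ascending) is Db.
A diminished sixth (7 semitones) below Db lands on the letter F, giving F#.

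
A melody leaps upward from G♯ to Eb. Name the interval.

diminished sixth

The letter names run G→E, a span of 5 letter steps, so the interval is some kind of sixth.
G# to Eb is 7 semitones. A major sixth is 9, so 7 makes it diminished.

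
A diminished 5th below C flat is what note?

F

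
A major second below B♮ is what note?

A

B down a major second is A, so the target letter is A.
From B, a major second is 2 semitones down: A.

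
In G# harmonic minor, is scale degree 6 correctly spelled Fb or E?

E

Each scale degree takes a distinct letter name. Degree 6 of a scale on G must use the letter E.
E and Fb are enharmonically the same pitch, but only E uses the letter E, so it is the correct spelling here.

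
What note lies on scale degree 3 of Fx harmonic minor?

The F## harmonic minor scale runs F## G## A# B# C## D# E##.
Degree 3 is A#.

A#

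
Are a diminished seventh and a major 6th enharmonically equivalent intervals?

Yes

A diminished seventh spans 9 semitones; a major sixth spans 9.
They are enharmonically equivalent.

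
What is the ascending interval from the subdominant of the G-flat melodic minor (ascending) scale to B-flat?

The subdominant of Gb melodic minor (ascending) is Cb.
Cb up to Bb: letters C→B make it a seventh; 11 semitones makes it major.

major seventh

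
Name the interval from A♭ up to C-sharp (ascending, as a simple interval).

augmented third

The letter names run A→C, a span of 2 letter steps, so the interval is some kind of third.
Ab to C# is 5 semitones. A major third is 4, so 5 makes it augmented.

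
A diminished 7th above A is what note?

Gb

A up a major seventh is G#, so the target letter is G.
From A, a diminished seventh is 9 semitones up: Gb.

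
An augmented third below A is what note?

Fb

A down a major third is F, so the target letter is F.
From A, an augmented third is 5 semitones down: Fb.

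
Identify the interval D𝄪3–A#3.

Counting letters D–E–F–G–A gives a fifth.
D##→A# = 6 semitones, 1 narrower than the perfect fifth (7), so diminished.

diminished fifth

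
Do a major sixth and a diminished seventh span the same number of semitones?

A major sixth spans 9 semitones; a diminished seventh spans 9.
They are enharmonically equivalent.

Yes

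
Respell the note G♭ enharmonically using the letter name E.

E##

Plain E sits 2 semitones below Gb, so on the letter E the same pitch needs a double sharp: E##.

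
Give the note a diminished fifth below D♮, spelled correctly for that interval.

G#

A fifth below D lands on the letter G.
A diminished fifth spans 6 semitones, so D moves to pitch class 8. On the letter G that is G#.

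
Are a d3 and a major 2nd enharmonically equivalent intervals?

Yes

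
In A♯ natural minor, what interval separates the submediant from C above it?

diminished fifth

The submediant of A# natural minor is F#.
F# up to C: letters F→C make it a fifth; 6 semitones makes it diminished.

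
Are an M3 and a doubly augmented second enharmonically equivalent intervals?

Yes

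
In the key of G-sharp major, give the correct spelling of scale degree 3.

Degree 3 takes the letter 2 steps above G, which is B.
In major, degree 3 sits 4 semitones above the tonic. G# + 4 semitones is pitch class 0, spelled on B as B#.

B#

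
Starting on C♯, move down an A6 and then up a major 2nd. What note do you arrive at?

F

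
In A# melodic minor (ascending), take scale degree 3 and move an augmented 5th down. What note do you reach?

Scale degree 3 of A# melodic minor (ascending) is C#.
An augmented fifth (8 semitones) below C# lands on the letter F, giving F.

F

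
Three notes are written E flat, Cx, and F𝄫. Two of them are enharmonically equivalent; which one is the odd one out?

In 12-tone equal temperament, enharmonic equivalents share a pitch class. Eb is pitch class 3; C## is pitch class 2; Fbb is pitch class 3.
Eb and Fbb share pitch class 3, while C## is pitch class 2.

C##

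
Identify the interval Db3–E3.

augmented second

The letter names run D→E, a span of 1 letter step, so the interval is some kind of second.
Db to E is 3 semitones. A major second is 2, so 3 makes it augmented.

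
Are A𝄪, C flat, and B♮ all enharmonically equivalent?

A## is pitch class 11; Cb is pitch class 11; B is pitch class 11.
All spellings map to pitch class 11, so they are enharmonically equivalent.

Yes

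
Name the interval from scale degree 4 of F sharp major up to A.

minor seventh

Scale degree 4 of F# major is B.
B up to A: letters B→A make it a seventh; 10 semitones makes it minor.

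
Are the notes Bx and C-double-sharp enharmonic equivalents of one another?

No

Two spellings are enharmonically equivalent only if they share a pitch class.
Here B## → 1, C## → 2; 1 ≠ 2, so they are not.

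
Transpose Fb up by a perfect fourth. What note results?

F up a perfect fourth is Bb, so the target letter is B.
From Fb, a perfect fourth is 5 semitones up: Bbb.

Bbb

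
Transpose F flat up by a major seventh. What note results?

Eb

A seventh above F lands on the letter E.
A major seventh spans 11 semitones, so Fb moves to pitch class 3. On the letter E that is Eb.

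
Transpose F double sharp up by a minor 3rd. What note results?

A#

F up a major third is A, so the target letter is A.
From F##, a minor third is 3 semitones up: A#.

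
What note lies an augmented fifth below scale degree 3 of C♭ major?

Scale degree 3 of Cb major is Eb.
An augmented fifth (8 semitones) below Eb lands on the letter A, giving Abb.

Abb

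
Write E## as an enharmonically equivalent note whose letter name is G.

Gb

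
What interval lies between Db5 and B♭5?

Counting letters D–E–F–G–A–B gives a sixth.
Db→Bb = 9 semitones, exactly the major sixth.

major sixth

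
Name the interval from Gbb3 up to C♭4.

Counting letters G–A–B–C gives a fourth.
Gbb→Cb = 6 semitones, 1 wider than the perfect fourth (5), so augmented.

augmented fourth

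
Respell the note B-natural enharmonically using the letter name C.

Cb

B is pitch class 11. The letter C alone is pitch class 0.
To reach pitch class 11 from C requires an offset of -1 semitone, i.e. flat: Cb.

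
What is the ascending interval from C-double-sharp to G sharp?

diminished fifth

The letter names run C→G, a span of 4 letter steps, so the interval is some kind of fifth.
C## to G# is 6 semitones. A perfect fifth is 7, so 6 makes it diminished.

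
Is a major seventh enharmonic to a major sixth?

A major seventh spans 11 semitones; a major sixth spans 9.
The spans differ, so they are not enharmonic equivalents.

No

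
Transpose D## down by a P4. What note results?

D down a perfect fourth is A, so the target letter is A.
From D##, a perfect fourth is 5 semitones down: A##.

A##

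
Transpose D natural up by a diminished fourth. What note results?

Gb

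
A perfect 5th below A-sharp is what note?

A down a perfect fifth is D, so the target letter is D.
From A#, a perfect fifth is 7 semitones down: D#.

D#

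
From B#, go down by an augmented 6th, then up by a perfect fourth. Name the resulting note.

G

An augmented sixth down from B# is D (letter D, 10 semitones down).
A perfect fourth up from D is G (letter G, 5 semitones up).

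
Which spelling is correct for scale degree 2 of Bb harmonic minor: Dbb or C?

Each scale degree takes a distinct letter name. Degree 2 of a scale on B must use the letter C.
C and Dbb are enharmonically the same pitch, but only C uses the letter C, so it is the correct spelling here.

C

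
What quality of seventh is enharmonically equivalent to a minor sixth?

doubly diminished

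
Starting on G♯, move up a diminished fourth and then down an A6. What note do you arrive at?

Ebb

A diminished fourth up from G# is C (letter C, 4 semitones up).
An augmented sixth down from C is Ebb (letter E, 10 semitones down).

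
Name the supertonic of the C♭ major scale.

The Cb major scale runs Cb Db Eb Fb Gb Ab Bb.
Degree 2 is Db.

Db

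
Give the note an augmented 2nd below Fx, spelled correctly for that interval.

E

A second below F lands on the letter E.
An augmented second spans 3 semitones, so F## moves to pitch class 4. On the letter E that is E.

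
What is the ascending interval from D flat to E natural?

Counting letters D–E gives a second.
Db→E = 3 semitones, 1 wider than the major second (2), so augmented.

augmented second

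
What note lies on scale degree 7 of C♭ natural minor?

Bbb

Degree 7 takes the letter 6 steps above C, which is B.
In natural minor, degree 7 sits 10 semitones above the tonic. Cb + 10 semitones is pitch class 9, spelled on B as Bbb.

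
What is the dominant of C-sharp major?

G#

The C# major scale runs C# D# E# F# G# A# B#.
Degree 5 is G#.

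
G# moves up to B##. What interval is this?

augmented third

The letter names run G→B, a span of 2 letter steps, so the interval is some kind of third.
G# to B## is 5 semitones. A major third is 4, so 5 makes it augmented.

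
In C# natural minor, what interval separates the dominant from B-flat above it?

diminished third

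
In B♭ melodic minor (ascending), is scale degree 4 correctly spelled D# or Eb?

Eb

Each scale degree takes a distinct letter name. Degree 4 of a scale on B must use the letter E.
Eb and D# are enharmonically the same pitch, but only Eb uses the letter E, so it is the correct spelling here.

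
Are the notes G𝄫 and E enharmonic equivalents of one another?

No

Gbb is pitch class 5; E is pitch class 4.
The pitch classes differ (5 vs. 4), so they are not enharmonic equivalents.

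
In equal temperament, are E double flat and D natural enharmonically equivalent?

Ebb = pitch class 2 and D = pitch class 2 — the same pitch class, so they are enharmonic equivalents.

Yes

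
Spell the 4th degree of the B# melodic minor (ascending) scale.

The B# melodic minor (ascending) scale runs B# C## D# E# F## G## A##.
Degree 4 is E#.

E#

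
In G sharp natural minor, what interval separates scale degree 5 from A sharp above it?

Scale degree 5 of G# natural minor is D#.
D# up to A#: letters D→A make it a fifth; 7 semitones makes it perfect.

perfect fifth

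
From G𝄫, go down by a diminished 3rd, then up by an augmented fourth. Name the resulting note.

A diminished third down from Gbb is Eb (letter E, 2 semitones down).
An augmented fourth up from Eb is A (letter A, 6 semitones up).

A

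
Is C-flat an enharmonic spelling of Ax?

Cb is pitch class 11; A## is pitch class 11.
All spellings map to pitch class 11, so they are enharmonically equivalent.

Yes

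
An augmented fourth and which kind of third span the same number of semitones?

doubly augmented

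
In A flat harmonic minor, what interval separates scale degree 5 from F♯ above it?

augmented second

Scale degree 5 of Ab harmonic minor is Eb.
Eb up to F#: letters E→F make it a second; 3 semitones makes it augmented.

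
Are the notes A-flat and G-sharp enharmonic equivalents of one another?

Yes

Ab is pitch class 8; G# is pitch class 8.
All spellings map to pitch class 8, so they are enharmonically equivalent.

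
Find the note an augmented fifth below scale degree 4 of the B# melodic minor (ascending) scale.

Scale degree 4 of B# melodic minor (ascending) is E#.
An augmented fifth (8 semitones) below E# lands on the letter A, giving A.

A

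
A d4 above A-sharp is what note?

A fourth above A lands on the letter D.
A diminished fourth spans 4 semitones, so A# moves to pitch class 2. On the letter D that is D.

D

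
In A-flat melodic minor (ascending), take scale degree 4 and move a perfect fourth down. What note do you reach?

Ab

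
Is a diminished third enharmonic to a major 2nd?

Yes

A diminished third spans 2 semitones; a major second spans 2.
They are enharmonically equivalent.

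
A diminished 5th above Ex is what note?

B#

A fifth above E lands on the letter B.
A diminished fifth spans 6 semitones, so E## moves to pitch class 0. On the letter B that is B#.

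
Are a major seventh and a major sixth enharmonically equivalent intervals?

No

A major seventh spans 11 semitones; a major sixth spans 9.
The spans differ, so they are not enharmonic equivalents.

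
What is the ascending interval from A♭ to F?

major sixth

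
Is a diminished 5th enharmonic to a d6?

No

A diminished fifth spans 6 semitones; a diminished sixth spans 7.
The spans differ, so they are not enharmonic equivalents.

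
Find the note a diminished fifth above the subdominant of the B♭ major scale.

Bbb

The subdominant of Bb major is Eb.
A diminished fifth (6 semitones) above Eb lands on the letter B, giving Bbb.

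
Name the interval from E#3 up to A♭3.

The letter names run E→A, a span of 3 letter steps, so the interval is some kind of fourth.
E# to Ab is 3 semitones. A perfect fourth is 5, so 3 makes it doubly diminished.

doubly diminished fourth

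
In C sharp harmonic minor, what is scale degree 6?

Degree 6 takes the letter 5 steps above C, which is A.
In harmonic minor, degree 6 sits 8 semitones above the tonic. C# + 8 semitones is pitch class 9, spelled on A as A.

A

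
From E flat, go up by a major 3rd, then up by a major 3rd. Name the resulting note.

B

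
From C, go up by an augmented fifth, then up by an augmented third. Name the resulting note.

B##

An augmented fifth up from C is G# (letter G, 8 semitones up).
An augmented third up from G# is B## (letter B, 5 semitones up).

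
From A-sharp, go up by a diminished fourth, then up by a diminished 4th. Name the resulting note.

A diminished fourth up from A# is D (letter D, 4 semitones up).
A diminished fourth up from D is Gb (letter G, 4 semitones up).

Gb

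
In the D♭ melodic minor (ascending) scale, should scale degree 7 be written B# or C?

C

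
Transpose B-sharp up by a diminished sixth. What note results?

G

B up a major sixth is G#, so the target letter is G.
From B#, a diminished sixth is 7 semitones up: G.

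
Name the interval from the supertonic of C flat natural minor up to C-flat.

minor seventh

The supertonic of Cb natural minor is Db.
Db up to Cb: letters D→C make it a seventh; 10 semitones makes it minor.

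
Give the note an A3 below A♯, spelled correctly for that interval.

A third below A lands on the letter F.
An augmented third spans 5 semitones, so A# moves to pitch class 5. On the letter F that is F.

F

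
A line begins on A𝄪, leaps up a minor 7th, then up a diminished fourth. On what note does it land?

A minor seventh up from A## is G## (letter G, 10 semitones up).
A diminished fourth up from G## is C# (letter C, 4 semitones up).

C#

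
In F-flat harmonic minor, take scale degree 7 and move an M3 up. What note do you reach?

G

Scale degree 7 of Fb harmonic minor is Eb.
A major third (4 semitones) above Eb lands on the letter G, giving G.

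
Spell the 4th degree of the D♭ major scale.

Gb

Degree 4 takes the letter 3 steps above D, which is G.
In major, degree 4 sits 5 semitones above the tonic. Db + 5 semitones is pitch class 6, spelled on G as Gb.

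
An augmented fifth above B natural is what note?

A fifth above B lands on the letter F.
An augmented fifth spans 8 semitones, so B moves to pitch class 7. On the letter F that is F##.

F##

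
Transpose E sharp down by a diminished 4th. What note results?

E down a perfect fourth is B, so the target letter is B.
From E#, a diminished fourth is 4 semitones down: B##.

B##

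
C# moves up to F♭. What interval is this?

The letter names run C→F, a span of 3 letter steps, so the interval is some kind of fourth.
C# to Fb is 3 semitones. A perfect fourth is 5, so 3 makes it doubly diminished.

doubly diminished fourth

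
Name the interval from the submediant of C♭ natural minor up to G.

augmented seventh

The submediant of Cb natural minor is Abb.
Abb up to G: letters A→G make it a seventh; 12 semitones makes it augmented.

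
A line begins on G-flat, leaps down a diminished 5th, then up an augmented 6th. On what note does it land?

A diminished fifth down from Gb is C (letter C, 6 semitones down).
An augmented sixth up from C is A# (letter A, 10 semitones up).

A#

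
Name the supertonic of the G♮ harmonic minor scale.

The G harmonic minor scale runs G A Bb C D Eb F#.
Degree 2 is A.

A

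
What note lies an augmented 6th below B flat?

A sixth below B lands on the letter D.
An augmented sixth spans 10 semitones, so Bb moves to pitch class 0. On the letter D that is Dbb.

Dbb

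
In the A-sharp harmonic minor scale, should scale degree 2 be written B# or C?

B#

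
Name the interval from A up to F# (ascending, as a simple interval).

major sixth

Counting letters A–B–C–D–E–F gives a sixth.
A→F# = 9 semitones, exactly the major sixth.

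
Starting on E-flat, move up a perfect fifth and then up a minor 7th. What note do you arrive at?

A perfect fifth up from Eb is Bb (letter B, 7 semitones up).
A minor seventh up from Bb is Ab (letter A, 10 semitones up).

Ab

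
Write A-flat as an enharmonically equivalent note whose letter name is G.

Plain G sits 1 semitone below Ab, so on the letter G the same pitch needs a sharp: G#.

G#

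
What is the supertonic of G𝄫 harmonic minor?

Abb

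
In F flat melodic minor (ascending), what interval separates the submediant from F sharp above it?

The submediant of Fb melodic minor (ascending) is Db.
Db up to F#: letters D→F make it a third; 5 semitones makes it augmented.

augmented third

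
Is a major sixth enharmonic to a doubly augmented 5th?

Yes

A major sixth spans 9 semitones; a doubly augmented fifth spans 9.
They are enharmonically equivalent.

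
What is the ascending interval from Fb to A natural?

augmented third

Counting letters F–G–A gives a third.
Fb→A = 5 semitones, 1 wider than the major third (4), so augmented.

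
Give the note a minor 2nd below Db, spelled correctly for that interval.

C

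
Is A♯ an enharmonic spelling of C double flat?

Yes

A# is pitch class 10; Cbb is pitch class 10.
All spellings map to pitch class 10, so they are enharmonically equivalent.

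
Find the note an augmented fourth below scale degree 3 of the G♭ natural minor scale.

Scale degree 3 of Gb natural minor is Bbb.
An augmented fourth (6 semitones) below Bbb lands on the letter F, giving Fbb.

Fbb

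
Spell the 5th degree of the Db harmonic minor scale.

Degree 5 takes the letter 4 steps above D, which is A.
In harmonic minor, degree 5 sits 7 semitones above the tonic. Db + 7 semitones is pitch class 8, spelled on A as Ab.

Ab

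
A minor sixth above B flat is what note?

Gb

A sixth above B lands on the letter G.
A minor sixth spans 8 semitones, so Bb moves to pitch class 6. On the letter G that is Gb.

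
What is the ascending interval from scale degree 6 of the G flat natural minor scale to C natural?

augmented sixth

Scale degree 6 of Gb natural minor is Ebb.
Ebb up to C: letters E→C make it a sixth; 10 semitones makes it augmented.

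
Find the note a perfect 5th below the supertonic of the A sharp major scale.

The supertonic of A# major is B#.
A perfect fifth (7 semitones) below B# lands on the letter E, giving E#.

E#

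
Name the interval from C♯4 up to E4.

Counting letters C–D–E gives a third.
C#→E = 3 semitones, 1 narrower than the major third (4), so minor.

minor third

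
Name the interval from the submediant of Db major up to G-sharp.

augmented sixth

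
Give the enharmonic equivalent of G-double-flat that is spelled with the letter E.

E#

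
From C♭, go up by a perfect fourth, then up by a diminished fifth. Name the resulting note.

Cbb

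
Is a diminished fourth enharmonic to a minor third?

A diminished fourth spans 4 semitones; a minor third spans 3.
The spans differ, so they are not enharmonic equivalents.

No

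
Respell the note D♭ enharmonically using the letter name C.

Db is pitch class 1. The letter C alone is pitch class 0.
To reach pitch class 1 from C requires an offset of +1 semitone, i.e. sharp: C#.

C#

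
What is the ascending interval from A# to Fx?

Counting letters A–B–C–D–E–F gives a sixth.
A#→F## = 9 semitones, exactly the major sixth.

major sixth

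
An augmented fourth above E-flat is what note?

A

E up a perfect fourth is A, so the target letter is A.
From Eb, an augmented fourth is 6 semitones up: A.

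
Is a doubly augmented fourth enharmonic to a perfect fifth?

A doubly augmented fourth spans 7 semitones; a perfect fifth spans 7.
They are enharmonically equivalent.

Yes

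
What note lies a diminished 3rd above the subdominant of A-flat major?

Fbb

The subdominant of Ab major is Db.
A diminished third (2 semitones) above Db lands on the letter F, giving Fbb.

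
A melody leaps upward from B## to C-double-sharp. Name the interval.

The letter names run B→C, a span of 1 letter step, so the interval is some kind of second.
B## to C## is 1 semitone. A major second is 2, so 1 makes it minor.

minor second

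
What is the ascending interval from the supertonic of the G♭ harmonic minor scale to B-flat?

The supertonic of Gb harmonic minor is Ab.
Ab up to Bb: letters A→B make it a second; 2 semitones makes it major.

major second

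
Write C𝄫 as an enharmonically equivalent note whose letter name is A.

Plain A sits 1 semitone below Cbb, so on the letter A the same pitch needs a sharp: A#.

A#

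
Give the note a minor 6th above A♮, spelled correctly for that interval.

F

A sixth above A lands on the letter F.
A minor sixth spans 8 semitones, so A moves to pitch class 5. On the letter F that is F.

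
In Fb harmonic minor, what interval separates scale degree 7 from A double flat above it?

diminished fourth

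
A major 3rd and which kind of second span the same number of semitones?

doubly augmented

A major third spans 4 semitones.
A second spanning 4 semitones is doubly augmented (the major second is 2).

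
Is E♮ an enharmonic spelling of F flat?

Yes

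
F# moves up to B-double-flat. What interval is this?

doubly diminished fourth

Counting letters F–G–A–B gives a fourth.
F#→Bbb = 3 semitones, 2 narrower than the perfect fourth (5), so doubly diminished.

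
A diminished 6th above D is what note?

Bbb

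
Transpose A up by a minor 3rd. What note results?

A third above A lands on the letter C.
A minor third spans 3 semitones, so A moves to pitch class 0. On the letter C that is C.

C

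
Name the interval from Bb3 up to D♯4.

augmented third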